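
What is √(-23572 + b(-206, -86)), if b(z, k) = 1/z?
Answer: 3*I*√111144622/206 ≈ 153.53*I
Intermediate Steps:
√(-23572 + b(-206, -86)) = √(-23572 + 1/(-206)) = √(-23572 - 1/206) = √(-4855833/206) = 3*I*√111144622/206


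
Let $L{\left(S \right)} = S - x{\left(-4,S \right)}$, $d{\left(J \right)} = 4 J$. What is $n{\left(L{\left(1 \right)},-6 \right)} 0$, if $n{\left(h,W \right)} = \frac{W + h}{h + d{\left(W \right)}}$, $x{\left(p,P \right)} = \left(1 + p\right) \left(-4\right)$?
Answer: $0$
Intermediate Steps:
$x{\left(p,P \right)} = -4 - 4 p$
$L{\left(S \right)} = -12 + S$ ($L{\left(S \right)} = S - \left(-4 - -16\right) = S - \left(-4 + 16\right) = S - 12 = -12 + S$)
$n{\left(h,W \right)} = \frac{W + h}{h + 4 W}$
$n{\left(L{\left(1 \right)},-6 \right)} 0 = \frac{-6 + \left(-12 + 1\right)}{\left(-12 + 1\right) + 4 \left(-6\right)} 0 = \frac{-6 - 11}{-11 - 24} \cdot 0 = \frac{1}{-35} \left(-17\right) 0 = \left(- \frac{1}{35}\right) \left(-17\right) 0 = \frac{17}{35} \cdot 0 = 0$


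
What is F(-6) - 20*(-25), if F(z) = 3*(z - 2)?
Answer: 476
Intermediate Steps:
F(z) = -6 + 3*z (F(z) = 3*(-2 + z) = -6 + 3*z)
F(-6) - 20*(-25) = (-6 + 3*(-6)) - 20*(-25) = (-6 - 18) + 500 = -24 + 500 = 476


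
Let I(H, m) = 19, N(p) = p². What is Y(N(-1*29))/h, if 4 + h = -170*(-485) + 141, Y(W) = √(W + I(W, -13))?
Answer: 2*√215/82587 ≈ 0.00035509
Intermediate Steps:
Y(W) = √(19 + W) (Y(W) = √(W + 19) = √(19 + W))
h = 82587 (h = -4 + (-170*(-485) + 141) = -4 + (82450 + 141) = -4 + 82591 = 82587)
Y(N(-1*29))/h = √(19 + (-1*29)²)/82587 = √(19 + (-29)²)*(1/82587) = √(19 + 841)*(1/82587) = √860*(1/82587) = (2*√215)*(1/82587) = 2*√215/82587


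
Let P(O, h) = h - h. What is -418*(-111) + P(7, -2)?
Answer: 46398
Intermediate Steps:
P(O, h) = 0
-418*(-111) + P(7, -2) = -418*(-111) + 0 = 46398 + 0 = 46398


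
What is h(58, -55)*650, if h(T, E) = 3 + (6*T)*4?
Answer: 906750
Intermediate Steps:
h(T, E) = 3 + 24*T
h(58, -55)*650 = (3 + 24*58)*650 = (3 + 1392)*650 = 1395*650 = 906750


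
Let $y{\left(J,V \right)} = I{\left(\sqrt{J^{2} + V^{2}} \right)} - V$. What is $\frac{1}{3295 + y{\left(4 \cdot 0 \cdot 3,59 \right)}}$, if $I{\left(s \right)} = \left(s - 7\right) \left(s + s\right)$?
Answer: $\frac{1}{9372} \approx 0.0001067$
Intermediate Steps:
$I{\left(s \right)} = 2 s \left(-7 + s\right)$ ($I{\left(s \right)} = \left(-7 + s\right) 2 s = 2 s \left(-7 + s\right)$)
$y{\left(J,V \right)} = - V + 2 \sqrt{J^{2} + V^{2}} \left(-7 + \sqrt{J^{2} + V^{2}}\right)$ ($y{\left(J,V \right)} = 2 \sqrt{J^{2} + V^{2}} \left(-7 + \sqrt{J^{2} + V^{2}}\right) - V = - V + 2 \sqrt{J^{2} + V^{2}} \left(-7 + \sqrt{J^{2} + V^{2}}\right)$)
$\frac{1}{3295 + y{\left(4 \cdot 0 \cdot 3,59 \right)}} = \frac{1}{3295 + \left(\left(-1\right) 59 - 14 \sqrt{\left(4 \cdot 0 \cdot 3\right)^{2} + 59^{2}} + 2 \left(4 \cdot 0 \cdot 3\right)^{2} + 2 \cdot 59^{2}\right)} = \frac{1}{3295 + \left(-59 - 14 \sqrt{\left(0 \cdot 3\right)^{2} + 3481} + 2 \left(0 \cdot 3\right)^{2} + 2 \cdot 3481\right)} = \frac{1}{3295 + \left(-59 - 14 \sqrt{0^{2} + 3481} + 2 \cdot 0^{2} + 6962\right)} = \frac{1}{3295 + \left(-59 - 14 \sqrt{0 + 3481} + 2 \cdot 0 + 6962\right)} = \frac{1}{3295 + \left(-59 - 14 \sqrt{3481} + 0 + 6962\right)} = \frac{1}{3295 + \left(-59 - 826 + 0 + 6962\right)} = \frac{1}{3295 + 6077} = \frac{1}{9372}$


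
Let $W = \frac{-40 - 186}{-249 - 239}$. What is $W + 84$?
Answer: $\frac{20609}{244} \approx 84.463$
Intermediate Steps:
$W = \frac{113}{244}$ ($W = - \frac{226}{-488} = \left(-226\right) \left(- \frac{1}{488}\right) = \frac{113}{244} \approx 0.46311$)
$W + 84 = \frac{113}{244} + 84 = \frac{20609}{244}$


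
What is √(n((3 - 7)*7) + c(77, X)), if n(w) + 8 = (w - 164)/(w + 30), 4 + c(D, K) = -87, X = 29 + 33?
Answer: I*√195 ≈ 13.964*I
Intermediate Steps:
X = 62
c(D, K) = -91 (c(D, K) = -4 - 87 = -91)
n(w) = -8 + (-164 + w)/(30 + w) (n(w) = -8 + (w - 164)/(w + 30) = -8 + (-164 + w)/(30 + w))
√(n((3 - 7)*7) + c(77, X)) = √((-404 - 7*(3 - 7)*7)/(30 + (3 - 7)*7) - 91) = √((-404 - (-28)*7)/(30 - 4*7) - 91) = √((-404 - 7*(-28))/(30 - 28) - 91) = √((-404 + 196)/2 - 91) = √((½)*(-208) - 91) = √(-104 - 91) = √(-195) = I*√195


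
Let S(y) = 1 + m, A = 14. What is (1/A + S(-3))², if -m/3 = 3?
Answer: 12321/196 ≈ 62.862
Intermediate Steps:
m = -9 (m = -3*3 = -9)
S(y) = -8 (S(y) = 1 - 9 = -8)
(1/A + S(-3))² = (1/14 - 8)² = (-111/14)² = 12321/196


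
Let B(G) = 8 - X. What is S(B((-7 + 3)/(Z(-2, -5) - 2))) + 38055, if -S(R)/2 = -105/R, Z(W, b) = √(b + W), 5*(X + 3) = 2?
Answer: 2017965/53 ≈ 38075.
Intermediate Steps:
X = -13/5 (X = -3 + (⅕)*2 = -3 + ⅖ = -13/5 ≈ -2.6000)
Z(W, b) = √(W + b)
B(G) = 53/5 (B(G) = 8 - 1*(-13/5) = 8 + 13/5 = 53/5)
S(R) = 210/R (S(R) = -(-210)/R = 210/R)
S(B((-7 + 3)/(Z(-2, -5) - 2))) + 38055 = 210/(53/5) + 38055 = 210*(5/53) + 38055 = 1050/53 + 38055 = 2017965/53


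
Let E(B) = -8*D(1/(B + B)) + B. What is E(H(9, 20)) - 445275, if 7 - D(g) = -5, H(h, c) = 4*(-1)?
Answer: -445375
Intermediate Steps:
H(h, c) = -4
D(g) = 12 (D(g) = 7 - 1*(-5) = 7 + 5 = 12)
E(B) = -96 + B (E(B) = -8*12 + B = -96 + B)
E(H(9, 20)) - 445275 = (-96 - 4) - 445275 = -100 - 445275 = -445375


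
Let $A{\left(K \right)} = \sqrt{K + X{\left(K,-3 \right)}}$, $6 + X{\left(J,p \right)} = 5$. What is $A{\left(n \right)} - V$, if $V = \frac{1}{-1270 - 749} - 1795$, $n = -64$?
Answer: $\frac{3624106}{2019} + i \sqrt{65} \approx 1795.0 + 8.0623 i$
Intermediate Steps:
$X{\left(J,p \right)} = -1$ ($X{\left(J,p \right)} = -6 + 5 = -1$)
$A{\left(K \right)} = \sqrt{-1 + K}$ ($A{\left(K \right)} = \sqrt{K - 1} = \sqrt{-1 + K}$)
$V = - \frac{3624106}{2019}$ ($V = \frac{1}{-2019} - 1795 = - \frac{1}{2019} - 1795 = - \frac{3624106}{2019} \approx -1795.0$)
$A{\left(n \right)} - V = \sqrt{-1 - 64} - - \frac{3624106}{2019} = \sqrt{-65} + \frac{3624106}{2019} = i \sqrt{65} + \frac{3624106}{2019} = \frac{3624106}{2019} + i \sqrt{65}$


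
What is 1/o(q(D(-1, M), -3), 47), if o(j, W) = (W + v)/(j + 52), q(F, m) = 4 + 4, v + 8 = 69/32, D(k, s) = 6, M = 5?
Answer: 640/439 ≈ 1.4579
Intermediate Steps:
v = -187/32 (v = -8 + 69/32 = -187/32 ≈ -5.8438)
q(F, m) = 8
o(j, W) = (-187/32 + W)/(52 + j) (o(j, W) = (W - 187/32)/(j + 52) = (-187/32 + W)/(52 + j))
1/o(q(D(-1, M), -3), 47) = 1/((-187/32 + 47)/(52 + 8)) = 1/((1317/32)/60) = 1/((1/60)*(1317/32)) = 1/(439/640) = 640/439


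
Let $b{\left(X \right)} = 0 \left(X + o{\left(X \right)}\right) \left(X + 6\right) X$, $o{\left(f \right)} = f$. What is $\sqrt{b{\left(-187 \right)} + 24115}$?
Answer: $\sqrt{24115} \approx 155.29$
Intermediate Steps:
$b{\left(X \right)} = 0$ ($b{\left(X \right)} = 0 \left(X + X\right) \left(X + 6\right) X = 0 \cdot 2 X \left(6 + X\right) X = 0 \left(6 + X\right) X = 0 X = 0$)
$\sqrt{b{\left(-187 \right)} + 24115} = \sqrt{0 + 24115} = \sqrt{24115}$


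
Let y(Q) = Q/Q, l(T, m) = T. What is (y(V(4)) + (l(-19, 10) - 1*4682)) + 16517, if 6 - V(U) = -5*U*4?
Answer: 11817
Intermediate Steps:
V(U) = 6 + 20*U (V(U) = 6 - (-5*U)*4 = 6 - (-20)*U = 6 + 20*U)
y(Q) = 1
(y(V(4)) + (l(-19, 10) - 1*4682)) + 16517 = (1 + (-19 - 1*4682)) + 16517 = (1 + (-19 - 4682)) + 16517 = (1 - 4701) + 16517 = -4700 + 16517 = 11817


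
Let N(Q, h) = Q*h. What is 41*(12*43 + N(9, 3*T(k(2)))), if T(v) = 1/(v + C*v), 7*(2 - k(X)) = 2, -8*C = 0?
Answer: 87207/4 ≈ 21802.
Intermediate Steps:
C = 0 (C = -⅛*0 = 0)
k(X) = 12/7 (k(X) = 2 - ⅐*2 = 2 - 2/7 = 12/7)
T(v) = 1/v (T(v) = 1/(v + 0*v) = 1/(v + 0) = 1/v)
41*(12*43 + N(9, 3*T(k(2)))) = 41*(12*43 + 9*(3/(12/7))) = 41*(516 + 9*(3*(7/12))) = 41*(516 + 9*(7/4)) = 41*(516 + 63/4) = 41*(2127/4) = 87207/4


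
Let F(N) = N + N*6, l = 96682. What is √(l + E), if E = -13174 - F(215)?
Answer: √82003 ≈ 286.36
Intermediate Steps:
F(N) = 7*N (F(N) = N + 6*N = 7*N)
E = -14679 (E = -13174 - 7*215 = -13174 - 1*1505 = -13174 - 1505 = -14679)
√(l + E) = √(96682 - 14679) = √82003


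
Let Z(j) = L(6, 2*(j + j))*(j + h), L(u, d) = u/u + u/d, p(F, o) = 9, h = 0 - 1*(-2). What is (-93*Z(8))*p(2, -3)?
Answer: -79515/8 ≈ -9939.4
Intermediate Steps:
h = 2 (h = 0 + 2 = 2)
L(u, d) = 1 + u/d
Z(j) = (2 + j)*(6 + 4*j)/(4*j) (Z(j) = ((2*(j + j) + 6)/((2*(j + j))))*(j + 2) = ((2*(2*j) + 6)/((2*(2*j))))*(2 + j) = ((4*j + 6)/((4*j)))*(2 + j) = ((1/(4*j))*(6 + 4*j))*(2 + j) = ((6 + 4*j)/(4*j))*(2 + j) = (2 + j)*(6 + 4*j)/(4*j))
(-93*Z(8))*p(2, -3) = -93*(7/2 + 8 + 3/8)*9 = -93*95/8*9 = -8835/8*9 = -79515/8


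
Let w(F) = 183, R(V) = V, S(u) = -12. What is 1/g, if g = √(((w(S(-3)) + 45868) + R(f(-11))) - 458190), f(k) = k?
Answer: -I*√16486/82430 ≈ -0.0015577*I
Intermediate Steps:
g = 5*I*√16486 (g = √(((183 + 45868) - 11) - 458190) = √((46051 - 11) - 458190) = √(46040 - 458190) = √(-412150) = 5*I*√16486 ≈ 641.99*I)
1/g = 1/(5*I*√16486) = -I*√16486/82430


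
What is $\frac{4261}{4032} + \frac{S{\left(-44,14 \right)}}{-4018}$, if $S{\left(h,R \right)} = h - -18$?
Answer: $\frac{1230395}{1157184} \approx 1.0633$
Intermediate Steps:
$S{\left(h,R \right)} = 18 + h$ ($S{\left(h,R \right)} = h + 18 = 18 + h$)
$\frac{4261}{4032} + \frac{S{\left(-44,14 \right)}}{-4018} = \frac{4261}{4032} + \frac{18 - 44}{-4018} = 4261 \cdot \frac{1}{4032} - - \frac{13}{2009} = \frac{4261}{4032} + \frac{13}{2009} = \frac{1230395}{1157184}$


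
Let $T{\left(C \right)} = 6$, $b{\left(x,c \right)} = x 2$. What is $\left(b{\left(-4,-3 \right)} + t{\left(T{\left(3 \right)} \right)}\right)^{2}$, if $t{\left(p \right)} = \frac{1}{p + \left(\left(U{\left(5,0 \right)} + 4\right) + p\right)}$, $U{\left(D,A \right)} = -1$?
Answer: $\frac{14161}{225} \approx 62.938$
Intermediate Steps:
$b{\left(x,c \right)} = 2 x$
$t{\left(p \right)} = \frac{1}{3 + 2 p}$ ($t{\left(p \right)} = \frac{1}{p + \left(\left(-1 + 4\right) + p\right)} = \frac{1}{p + \left(3 + p\right)} = \frac{1}{3 + 2 p}$)
$\left(b{\left(-4,-3 \right)} + t{\left(T{\left(3 \right)} \right)}\right)^{2} = \left(2 \left(-4\right) + \frac{1}{3 + 2 \cdot 6}\right)^{2} = \left(-8 + \frac{1}{3 + 12}\right)^{2} = \left(-8 + \frac{1}{15}\right)^{2} = \left(- \frac{119}{15}\right)^{2} = \frac{14161}{225}$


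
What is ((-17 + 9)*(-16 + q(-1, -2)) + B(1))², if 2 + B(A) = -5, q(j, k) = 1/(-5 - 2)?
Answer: 731025/49 ≈ 14919.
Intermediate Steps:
q(j, k) = -⅐ (q(j, k) = 1/(-7) = -⅐)
B(A) = -7 (B(A) = -2 - 5 = -7)
((-17 + 9)*(-16 + q(-1, -2)) + B(1))² = ((-17 + 9)*(-16 - ⅐) - 7)² = (-8*(-113/7) - 7)² = (904/7 - 7)² = (855/7)² = 731025/49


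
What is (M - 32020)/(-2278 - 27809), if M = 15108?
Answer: 16912/30087 ≈ 0.56210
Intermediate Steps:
(M - 32020)/(-2278 - 27809) = (15108 - 32020)/(-2278 - 27809) = -16912/(-30087) = -16912*(-1/30087) = 16912/30087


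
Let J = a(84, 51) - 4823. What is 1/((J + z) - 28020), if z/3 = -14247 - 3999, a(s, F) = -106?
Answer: -1/87687 ≈ -1.1404e-5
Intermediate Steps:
z = -54738 (z = 3*(-14247 - 3999) = 3*(-18246) = -54738)
J = -4929 (J = -106 - 4823 = -4929)
1/((J + z) - 28020) = 1/((-4929 - 54738) - 28020) = 1/(-59667 - 28020) = 1/(-87687) = -1/87687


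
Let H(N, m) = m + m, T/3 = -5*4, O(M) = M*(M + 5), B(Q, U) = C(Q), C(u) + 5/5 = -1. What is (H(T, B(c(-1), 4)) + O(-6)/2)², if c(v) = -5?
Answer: 1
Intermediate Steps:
C(u) = -2 (C(u) = -1 - 1 = -2)
B(Q, U) = -2
O(M) = M*(5 + M)
T = -60 (T = 3*(-5*4) = 3*(-20) = -60)
H(N, m) = 2*m
(H(T, B(c(-1), 4)) + O(-6)/2)² = (2*(-2) - 6*(5 - 6)/2)² = (-4 - 6*(-1)*(½))² = (-4 + 6*(½))² = (-4 + 3)² = (-1)² = 1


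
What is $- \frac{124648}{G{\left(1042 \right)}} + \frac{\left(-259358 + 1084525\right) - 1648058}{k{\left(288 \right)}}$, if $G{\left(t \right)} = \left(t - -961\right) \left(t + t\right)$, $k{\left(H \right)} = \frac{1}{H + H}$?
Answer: $- \frac{494633433995770}{1043563} \approx -4.7399 \cdot 10^{8}$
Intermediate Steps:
$k{\left(H \right)} = \frac{1}{2 H}$
$G{\left(t \right)} = 2 t \left(961 + t\right)$ ($G{\left(t \right)} = \left(t + 961\right) 2 t = \left(961 + t\right) 2 t = 2 t \left(961 + t\right)$)
$- \frac{124648}{G{\left(1042 \right)}} + \frac{\left(-259358 + 1084525\right) - 1648058}{k{\left(288 \right)}} = - \frac{124648}{2 \cdot 1042 \left(961 + 1042\right)} + \frac{\left(-259358 + 1084525\right) - 1648058}{\frac{1}{2} \cdot \frac{1}{288}} = - \frac{124648}{2 \cdot 1042 \cdot 2003} + \frac{825167 - 1648058}{\frac{1}{2} \cdot \frac{1}{288}} = - \frac{124648}{4174252} - 822891 \frac{1}{\frac{1}{576}} = \left(-124648\right) \frac{1}{4174252} - 473985216 = - \frac{31162}{1043563} - 473985216 = - \frac{494633433995770}{1043563}$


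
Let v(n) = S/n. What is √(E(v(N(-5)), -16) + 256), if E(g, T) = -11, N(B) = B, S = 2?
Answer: 7*√5 ≈ 15.652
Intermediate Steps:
v(n) = 2/n
√(E(v(N(-5)), -16) + 256) = √(-11 + 256) = √245 = 7*√5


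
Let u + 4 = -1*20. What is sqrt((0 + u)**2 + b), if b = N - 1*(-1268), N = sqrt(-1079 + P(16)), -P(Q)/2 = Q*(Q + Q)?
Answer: sqrt(1844 + I*sqrt(2103)) ≈ 42.945 + 0.5339*I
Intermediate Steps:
P(Q) = -4*Q**2 (P(Q) = -2*Q*(Q + Q) = -2*Q*2*Q = -4*Q**2)
u = -24 (u = -4 - 1*20 = -4 - 20 = -24)
N = I*sqrt(2103) (N = sqrt(-1079 - 4*16**2) = sqrt(-1079 - 4*256) = sqrt(-1079 - 1024) = sqrt(-2103) = I*sqrt(2103) ≈ 45.858*I)
b = 1268 + I*sqrt(2103) (b = I*sqrt(2103) - 1*(-1268) = I*sqrt(2103) + 1268 = 1268 + I*sqrt(2103) ≈ 1268.0 + 45.858*I)
sqrt((0 + u)**2 + b) = sqrt((0 - 24)**2 + (1268 + I*sqrt(2103))) = sqrt((-24)**2 + (1268 + I*sqrt(2103))) = sqrt(576 + (1268 + I*sqrt(2103))) = sqrt(1844 + I*sqrt(2103))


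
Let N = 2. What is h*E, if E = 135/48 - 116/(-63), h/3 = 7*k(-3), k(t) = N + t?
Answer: -4691/48 ≈ -97.729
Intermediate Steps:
k(t) = 2 + t
h = -21 (h = 3*(7*(2 - 3)) = 3*(7*(-1)) = 3*(-7) = -21)
E = 4691/1008 (E = 135*(1/48) - 116*(-1/63) = 45/16 + 116/63 = 4691/1008 ≈ 4.6538)
h*E = -21*4691/1008 = -4691/48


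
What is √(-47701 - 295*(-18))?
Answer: I*√42391 ≈ 205.89*I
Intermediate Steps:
√(-47701 - 295*(-18)) = √(-47701 + 5310) = √(-42391) = I*√42391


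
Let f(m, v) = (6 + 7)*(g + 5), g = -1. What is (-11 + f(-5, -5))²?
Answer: 1681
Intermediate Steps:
f(m, v) = 52 (f(m, v) = (6 + 7)*(-1 + 5) = 13*4 = 52)
(-11 + f(-5, -5))² = (-11 + 52)² = 41² = 1681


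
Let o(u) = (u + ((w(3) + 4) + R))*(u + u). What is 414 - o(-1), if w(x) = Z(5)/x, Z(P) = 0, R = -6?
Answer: 408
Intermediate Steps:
w(x) = 0 (w(x) = 0/x = 0)
o(u) = 2*u*(-2 + u) (o(u) = (u + ((0 + 4) - 6))*(u + u) = (u + (4 - 6))*(2*u) = (u - 2)*(2*u) = (-2 + u)*(2*u) = 2*u*(-2 + u))
414 - o(-1) = 414 - 2*(-1)*(-2 - 1) = 414 - 2*(-1)*(-3) = 414 - 1*6 = 414 - 6 = 408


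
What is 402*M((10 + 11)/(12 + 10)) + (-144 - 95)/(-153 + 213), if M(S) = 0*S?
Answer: -239/60 ≈ -3.9833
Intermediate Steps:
M(S) = 0
402*M((10 + 11)/(12 + 10)) + (-144 - 95)/(-153 + 213) = 402*0 + (-144 - 95)/(-153 + 213) = 0 - 239/60 = -239/60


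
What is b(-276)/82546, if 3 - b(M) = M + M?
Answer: 555/82546 ≈ 0.0067235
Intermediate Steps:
b(M) = 3 - 2*M (b(M) = 3 - (M + M) = 3 - 2*M)
b(-276)/82546 = (3 - 2*(-276))/82546 = (3 + 552)*(1/82546) = 555*(1/82546) = 555/82546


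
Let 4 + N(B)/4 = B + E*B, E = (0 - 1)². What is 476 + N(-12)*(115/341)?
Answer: 149436/341 ≈ 438.23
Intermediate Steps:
E = 1 (E = (-1)² = 1)
N(B) = -16 + 8*B (N(B) = -16 + 4*(B + 1*B) = -16 + 4*(B + B) = -16 + 4*(2*B) = -16 + 8*B)
476 + N(-12)*(115/341) = 476 + (-16 + 8*(-12))*(115/341) = 476 + (-16 - 96)*(115*(1/341)) = 476 - 112*115/341 = 476 - 12880/341 = 149436/341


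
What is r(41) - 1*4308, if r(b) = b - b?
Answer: -4308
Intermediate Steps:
r(b) = 0
r(41) - 1*4308 = 0 - 1*4308 = 0 - 4308 = -4308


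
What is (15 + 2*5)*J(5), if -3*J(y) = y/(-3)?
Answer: 125/9 ≈ 13.889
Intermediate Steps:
J(y) = y/9 (J(y) = -y/(3*(-3)) = -y*(-1)/(3*3) = -(-1)*y/9 = y/9)
(15 + 2*5)*J(5) = (15 + 2*5)*((⅑)*5) = (15 + 10)*(5/9) = 25*(5/9) = 125/9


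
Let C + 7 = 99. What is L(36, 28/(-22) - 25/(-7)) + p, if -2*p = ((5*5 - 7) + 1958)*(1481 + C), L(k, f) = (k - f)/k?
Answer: -1436009711/924 ≈ -1.5541e+6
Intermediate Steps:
C = 92 (C = -7 + 99 = 92)
L(k, f) = (k - f)/k
p = -1554124 (p = -((5*5 - 7) + 1958)*(1481 + 92)/2 = -((25 - 7) + 1958)*1573/2 = -(18 + 1958)*1573/2 = -988*1573 = -½*3108248 = -1554124)
L(36, 28/(-22) - 25/(-7)) + p = (36 - (28/(-22) - 25/(-7)))/36 - 1554124 = (36 - (28*(-1/22) - 25*(-⅐)))/36 - 1554124 = (36 - (-14/11 + 25/7))/36 - 1554124 = (36 - 1*177/77)/36 - 1554124 = (36 - 177/77)/36 - 1554124 = (1/36)*(2595/77) - 1554124 = 865/924 - 1554124 = -1436009711/924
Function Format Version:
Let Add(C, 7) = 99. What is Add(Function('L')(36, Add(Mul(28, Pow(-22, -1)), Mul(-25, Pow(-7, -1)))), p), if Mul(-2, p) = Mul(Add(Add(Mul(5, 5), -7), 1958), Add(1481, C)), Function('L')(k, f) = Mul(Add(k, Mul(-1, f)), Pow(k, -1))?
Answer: Rational(-1436009711, 924) ≈ -1.5541e+6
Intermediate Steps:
C = 92 (C = Add(-7, 99) = 92)
Function('L')(k, f) = Mul(Pow(k, -1), Add(k, Mul(-1, f)))
p = -1554124 (p = Mul(Rational(-1, 2), Mul(Add(Add(Mul(5, 5), -7), 1958), Add(1481, 92))) = Mul(Rational(-1, 2), Mul(Add(Add(25, -7), 1958), 1573)) = Mul(Rational(-1, 2), Mul(Add(18, 1958), 1573)) = Mul(Rational(-1, 2), Mul(1976, 1573)) = Mul(Rational(-1, 2), 3108248) = -1554124)
Add(Function('L')(36, Add(Mul(28, Pow(-22, -1)), Mul(-25, Pow(-7, -1)))), p) = Add(Mul(Pow(36, -1), Add(36, Mul(-1, Add(Mul(28, Pow(-22, -1)), Mul(-25, Pow(-7, -1)))))), -1554124) = Add(Mul(Rational(1, 36), Add(36, Mul(-1, Add(Mul(28, Rational(-1, 22)), Mul(-25, Rational(-1, 7)))))), -1554124) = Add(Mul(Rational(1, 36), Add(36, Mul(-1, Add(Rational(-14, 11), Rational(25, 7))))), -1554124) = Add(Mul(Rational(1, 36), Add(36, Mul(-1, Rational(177, 77)))), -1554124) = Add(Mul(Rational(1, 36), Add(36, Rational(-177, 77))), -1554124) = Add(Mul(Rational(1, 36), Rational(2595, 77)), -1554124) = Add(Rational(865, 924), -1554124) = Rational(-1436009711, 924)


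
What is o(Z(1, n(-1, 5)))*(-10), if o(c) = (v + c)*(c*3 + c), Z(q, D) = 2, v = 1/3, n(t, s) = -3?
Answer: -560/3 ≈ -186.67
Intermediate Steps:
v = ⅓ ≈ 0.33333
o(c) = 4*c*(⅓ + c) (o(c) = (⅓ + c)*(c*3 + c) = (⅓ + c)*(3*c + c) = (⅓ + c)*(4*c) = 4*c*(⅓ + c))
o(Z(1, n(-1, 5)))*(-10) = ((4/3)*2*(1 + 3*2))*(-10) = ((4/3)*2*(1 + 6))*(-10) = ((4/3)*2*7)*(-10) = (56/3)*(-10) = -560/3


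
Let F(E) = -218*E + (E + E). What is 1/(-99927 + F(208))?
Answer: -1/144855 ≈ -6.9035e-6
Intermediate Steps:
F(E) = -216*E (F(E) = -218*E + 2*E = -216*E)
1/(-99927 + F(208)) = 1/(-99927 - 216*208) = 1/(-99927 - 44928) = 1/(-144855) = -1/144855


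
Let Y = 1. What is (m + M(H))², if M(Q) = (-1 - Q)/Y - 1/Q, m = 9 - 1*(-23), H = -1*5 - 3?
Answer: 97969/64 ≈ 1530.8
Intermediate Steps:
H = -8 (H = -5 - 3 = -8)
m = 32 (m = 9 + 23 = 32)
M(Q) = -1 - Q - 1/Q (M(Q) = (-1 - Q)/1 - 1/Q = (-1 - Q)*1 - 1/Q = (-1 - Q) - 1/Q = -1 - Q - 1/Q)
(m + M(H))² = (32 + (-1 - 1*(-8) - 1/(-8)))² = (32 + (-1 + 8 - 1*(-⅛)))² = (32 + (-1 + 8 + ⅛))² = (32 + 57/8)² = (313/8)² = 97969/64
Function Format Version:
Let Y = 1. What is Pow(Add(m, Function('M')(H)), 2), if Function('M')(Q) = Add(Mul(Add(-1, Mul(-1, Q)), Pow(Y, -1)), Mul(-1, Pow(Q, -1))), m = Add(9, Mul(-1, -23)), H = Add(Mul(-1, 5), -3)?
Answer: Rational(97969, 64) ≈ 1530.8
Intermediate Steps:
H = -8 (H = Add(-5, -3) = -8)
m = 32 (m = Add(9, 23) = 32)
Function('M')(Q) = Add(-1, Mul(-1, Q), Mul(-1, Pow(Q, -1))) (Function('M')(Q) = Add(Mul(Add(-1, Mul(-1, Q)), Pow(1, -1)), Mul(-1, Pow(Q, -1))) = Add(Mul(Add(-1, Mul(-1, Q)), 1), Mul(-1, Pow(Q, -1))) = Add(Add(-1, Mul(-1, Q)), Mul(-1, Pow(Q, -1))) = Add(-1, Mul(-1, Q), Mul(-1, Pow(Q, -1))))
Pow(Add(m, Function('M')(H)), 2) = Pow(Add(32, Add(-1, Mul(-1, -8), Mul(-1, Pow(-8, -1)))), 2) = Pow(Add(32, Add(-1, 8, Mul(-1, Rational(-1, 8)))), 2) = Pow(Add(32, Add(-1, 8, Rational(1, 8))), 2) = Pow(Add(32, Rational(57, 8)), 2) = Pow(Rational(313, 8), 2) = Rational(97969, 64)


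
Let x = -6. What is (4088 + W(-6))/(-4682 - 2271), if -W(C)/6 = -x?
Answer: -4052/6953 ≈ -0.58277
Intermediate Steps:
W(C) = -36 (W(C) = -(-6)*(-6) = -6*6 = -36)
(4088 + W(-6))/(-4682 - 2271) = (4088 - 36)/(-4682 - 2271) = 4052/(-6953) = 4052*(-1/6953) = -4052/6953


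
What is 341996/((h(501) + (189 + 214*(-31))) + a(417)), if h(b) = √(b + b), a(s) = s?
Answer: -1030775944/18167891 - 170998*√1002/18167891 ≈ -57.034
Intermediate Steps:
h(b) = √2*√b (h(b) = √(2*b) = √2*√b)
341996/((h(501) + (189 + 214*(-31))) + a(417)) = 341996/((√2*√501 + (189 + 214*(-31))) + 417) = 341996/((√1002 + (189 - 6634)) + 417) = 341996/((√1002 - 6445) + 417) = 341996/((-6445 + √1002) + 417) = 341996/(-6028 + √1002)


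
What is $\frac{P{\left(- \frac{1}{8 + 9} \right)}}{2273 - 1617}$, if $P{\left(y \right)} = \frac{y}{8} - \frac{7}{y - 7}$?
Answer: $\frac{251}{167280} \approx 0.0015005$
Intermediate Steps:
$P{\left(y \right)} = - \frac{7}{-7 + y} + \frac{y}{8}$ ($P{\left(y \right)} = y \frac{1}{8} - \frac{7}{-7 + y} = \frac{y}{8} - \frac{7}{-7 + y} = - \frac{7}{-7 + y} + \frac{y}{8}$)
$\frac{P{\left(- \frac{1}{8 + 9} \right)}}{2273 - 1617} = \frac{\frac{1}{8} \frac{1}{-7 - \frac{1}{8 + 9}} \left(-56 + \left(- \frac{1}{8 + 9}\right)^{2} - 7 \left(- \frac{1}{8 + 9}\right)\right)}{2273 - 1617} = \frac{\frac{1}{8} \frac{1}{-7 - \frac{1}{17}} \left(-56 + \left(- \frac{1}{17}\right)^{2} - 7 \left(- \frac{1}{17}\right)\right)}{656} = \frac{-56 + \left(\left(-1\right) \frac{1}{17}\right)^{2} - 7 \left(\left(-1\right) \frac{1}{17}\right)}{8 \left(-7 - \frac{1}{17}\right)} \frac{1}{656} = \frac{-56 + \left(- \frac{1}{17}\right)^{2} - - \frac{7}{17}}{8 \left(-7 - \frac{1}{17}\right)} \frac{1}{656} = \frac{-56 + \frac{1}{289} + \frac{7}{17}}{8 \left(- \frac{120}{17}\right)} \frac{1}{656} = \frac{1}{8} \left(- \frac{17}{120}\right) \left(- \frac{16064}{289}\right) \frac{1}{656} = \frac{251}{255} \cdot \frac{1}{656} = \frac{251}{167280}$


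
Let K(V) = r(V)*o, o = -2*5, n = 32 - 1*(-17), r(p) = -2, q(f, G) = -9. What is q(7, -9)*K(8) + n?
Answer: -131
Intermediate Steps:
n = 49 (n = 32 + 17 = 49)
o = -10
K(V) = 20 (K(V) = -2*(-10) = 20)
q(7, -9)*K(8) + n = -9*20 + 49 = -180 + 49 = -131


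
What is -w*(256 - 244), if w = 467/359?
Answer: -5604/359 ≈ -15.610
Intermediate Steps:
w = 467/359 (w = 467*(1/359) = 467/359 ≈ 1.3008)
-w*(256 - 244) = -467*(256 - 244)/359 = -467*12/359 = -1*5604/359 = -5604/359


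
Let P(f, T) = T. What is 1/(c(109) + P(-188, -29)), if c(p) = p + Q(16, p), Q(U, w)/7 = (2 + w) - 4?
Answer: 1/829 ≈ 0.0012063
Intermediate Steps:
Q(U, w) = -14 + 7*w (Q(U, w) = 7*((2 + w) - 4) = 7*(-2 + w) = -14 + 7*w)
c(p) = -14 + 8*p (c(p) = p + (-14 + 7*p) = -14 + 8*p)
1/(c(109) + P(-188, -29)) = 1/((-14 + 8*109) - 29) = 1/((-14 + 872) - 29) = 1/(858 - 29) = 1/829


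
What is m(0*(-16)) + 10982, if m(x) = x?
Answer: 10982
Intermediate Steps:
m(0*(-16)) + 10982 = 0*(-16) + 10982 = 0 + 10982 = 10982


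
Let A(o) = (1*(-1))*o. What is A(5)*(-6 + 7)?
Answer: -5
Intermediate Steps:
A(o) = -o
A(5)*(-6 + 7) = (-1*5)*(-6 + 7) = -5*1 = -5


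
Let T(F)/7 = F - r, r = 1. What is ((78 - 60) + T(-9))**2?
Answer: 2704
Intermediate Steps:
T(F) = -7 + 7*F (T(F) = 7*(F - 1*1) = 7*(F - 1) = 7*(-1 + F) = -7 + 7*F)
((78 - 60) + T(-9))**2 = ((78 - 60) + (-7 + 7*(-9)))**2 = (18 + (-7 - 63))**2 = (18 - 70)**2 = (-52)**2 = 2704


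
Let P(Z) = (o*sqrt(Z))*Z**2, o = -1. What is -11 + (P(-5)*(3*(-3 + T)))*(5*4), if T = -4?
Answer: -11 + 10500*I*sqrt(5) ≈ -11.0 + 23479.0*I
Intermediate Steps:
P(Z) = -Z**(5/2) (P(Z) = (-sqrt(Z))*Z**2 = -Z**(5/2))
-11 + (P(-5)*(3*(-3 + T)))*(5*4) = -11 + ((-(-5)**(5/2))*(3*(-3 - 4)))*(5*4) = -11 + ((-25*I*sqrt(5))*(3*(-7)))*20 = -11 + (-25*I*sqrt(5)*(-21))*20 = -11 + (525*I*sqrt(5))*20 = -11 + 10500*I*sqrt(5)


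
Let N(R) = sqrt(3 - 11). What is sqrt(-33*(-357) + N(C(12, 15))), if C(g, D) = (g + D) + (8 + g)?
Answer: sqrt(11781 + 2*I*sqrt(2)) ≈ 108.54 + 0.013*I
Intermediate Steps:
C(g, D) = 8 + D + 2*g (C(g, D) = (D + g) + (8 + g) = 8 + D + 2*g)
N(R) = 2*I*sqrt(2) (N(R) = sqrt(-8) = 2*I*sqrt(2))
sqrt(-33*(-357) + N(C(12, 15))) = sqrt(-33*(-357) + 2*I*sqrt(2)) = sqrt(11781 + 2*I*sqrt(2))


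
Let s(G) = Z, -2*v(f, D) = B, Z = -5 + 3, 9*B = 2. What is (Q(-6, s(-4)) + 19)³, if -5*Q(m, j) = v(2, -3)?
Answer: 627222016/91125 ≈ 6883.1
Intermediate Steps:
B = 2/9 (B = (⅑)*2 = 2/9 ≈ 0.22222)
Z = -2
v(f, D) = -⅑ (v(f, D) = -½*2/9 = -⅑)
s(G) = -2
Q(m, j) = 1/45 (Q(m, j) = -⅕*(-⅑) = 1/45)
(Q(-6, s(-4)) + 19)³ = (1/45 + 19)³ = (856/45)³ = 627222016/91125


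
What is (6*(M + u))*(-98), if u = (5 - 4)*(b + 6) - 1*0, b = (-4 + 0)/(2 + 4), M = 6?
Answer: -6664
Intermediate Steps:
b = -⅔ (b = -4/6 = -4*⅙ = -⅔ ≈ -0.66667)
u = 16/3 (u = (5 - 4)*(-⅔ + 6) - 1*0 = 1*(16/3) + 0 = 16/3 + 0 = 16/3 ≈ 5.3333)
(6*(M + u))*(-98) = (6*(6 + 16/3))*(-98) = (6*(34/3))*(-98) = 68*(-98) = -6664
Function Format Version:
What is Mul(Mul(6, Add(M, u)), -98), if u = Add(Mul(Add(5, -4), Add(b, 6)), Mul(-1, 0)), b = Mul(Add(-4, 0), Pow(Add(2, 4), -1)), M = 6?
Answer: -6664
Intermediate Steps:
b = Rational(-2, 3) (b = Mul(-4, Pow(6, -1)) = Mul(-4, Rational(1, 6)) = Rational(-2, 3) ≈ -0.66667)
u = Rational(16, 3) (u = Add(Mul(Add(5, -4), Add(Rational(-2, 3), 6)), Mul(-1, 0)) = Add(Mul(1, Rational(16, 3)), 0) = Add(Rational(16, 3), 0) = Rational(16, 3) ≈ 5.3333)
Mul(Mul(6, Add(M, u)), -98) = Mul(Mul(6, Add(6, Rational(16, 3))), -98) = Mul(Mul(6, Rational(34, 3)), -98) = Mul(68, -98) = -6664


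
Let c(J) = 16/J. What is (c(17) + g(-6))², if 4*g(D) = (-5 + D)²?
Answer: 4498641/4624 ≈ 972.89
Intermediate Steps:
g(D) = (-5 + D)²/4
(c(17) + g(-6))² = (16/17 + (-5 - 6)²/4)² = (16*(1/17) + (¼)*(-11)²)² = (16/17 + (¼)*121)² = (16/17 + 121/4)² = (2121/68)² = 4498641/4624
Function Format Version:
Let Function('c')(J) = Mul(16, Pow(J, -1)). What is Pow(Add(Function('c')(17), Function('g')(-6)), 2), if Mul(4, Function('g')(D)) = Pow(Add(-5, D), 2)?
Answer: Rational(4498641, 4624) ≈ 972.89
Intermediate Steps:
Function('g')(D) = Mul(Rational(1, 4), Pow(Add(-5, D), 2))
Pow(Add(Function('c')(17), Function('g')(-6)), 2) = Pow(Add(Mul(16, Pow(17, -1)), Mul(Rational(1, 4), Pow(Add(-5, -6), 2))), 2) = Pow(Add(Mul(16, Rational(1, 17)), Mul(Rational(1, 4), Pow(-11, 2))), 2) = Pow(Add(Rational(16, 17), Mul(Rational(1, 4), 121)), 2) = Pow(Add(Rational(16, 17), Rational(121, 4)), 2) = Pow(Rational(2121, 68), 2) = Rational(4498641, 4624)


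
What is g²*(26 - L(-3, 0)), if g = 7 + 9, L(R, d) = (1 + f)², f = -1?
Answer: 6656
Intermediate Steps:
L(R, d) = 0 (L(R, d) = (1 - 1)² = 0² = 0)
g = 16
g²*(26 - L(-3, 0)) = 16²*(26 - 1*0) = 256*(26 + 0) = 256*26 = 6656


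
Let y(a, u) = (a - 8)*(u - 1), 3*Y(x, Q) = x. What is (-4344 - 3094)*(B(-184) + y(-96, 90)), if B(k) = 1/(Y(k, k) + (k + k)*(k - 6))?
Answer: 7214248049707/104788 ≈ 6.8846e+7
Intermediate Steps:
Y(x, Q) = x/3
B(k) = 1/(k/3 + 2*k*(-6 + k)) (B(k) = 1/(k/3 + (k + k)*(k - 6)) = 1/(k/3 + (2*k)*(-6 + k)) = 1/(k/3 + 2*k*(-6 + k)))
y(a, u) = (-1 + u)*(-8 + a) (y(a, u) = (-8 + a)*(-1 + u) = (-1 + u)*(-8 + a))
(-4344 - 3094)*(B(-184) + y(-96, 90)) = (-4344 - 3094)*(3/(-184*(-35 + 6*(-184))) + (8 - 1*(-96) - 8*90 - 96*90)) = -7438*(3*(-1/184)/(-35 - 1104) + (8 + 96 - 720 - 8640)) = -7438*(3*(-1/184)/(-1139) - 9256) = -7438*(3*(-1/184)*(-1/1139) - 9256) = -7438*(3/209576 - 9256) = -7438*(-1939835453/209576) = 7214248049707/104788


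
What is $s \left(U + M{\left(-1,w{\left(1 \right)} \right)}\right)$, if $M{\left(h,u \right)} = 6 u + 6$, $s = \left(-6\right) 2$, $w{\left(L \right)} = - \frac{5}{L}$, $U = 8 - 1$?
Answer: $204$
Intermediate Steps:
$U = 7$ ($U = 8 - 1 = 7$)
$s = -12$
$M{\left(h,u \right)} = 6 + 6 u$
$s \left(U + M{\left(-1,w{\left(1 \right)} \right)}\right) = - 12 \left(7 + \left(6 + 6 \left(- \frac{5}{1}\right)\right)\right) = - 12 \left(7 + \left(6 + 6 \left(\left(-5\right) 1\right)\right)\right) = - 12 \left(7 + \left(6 + 6 \left(-5\right)\right)\right) = - 12 \left(7 + \left(6 - 30\right)\right) = - 12 \left(7 - 24\right) = \left(-12\right) \left(-17\right) = 204$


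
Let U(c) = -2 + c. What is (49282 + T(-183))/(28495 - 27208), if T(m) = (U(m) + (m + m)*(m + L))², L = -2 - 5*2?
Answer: 5067353507/1287 ≈ 3.9373e+6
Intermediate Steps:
L = -12 (L = -2 - 10 = -12)
T(m) = (-2 + m + 2*m*(-12 + m))² (T(m) = ((-2 + m) + (m + m)*(m - 12))² = ((-2 + m) + (2*m)*(-12 + m))² = ((-2 + m) + 2*m*(-12 + m))² = (-2 + m + 2*m*(-12 + m))²)
(49282 + T(-183))/(28495 - 27208) = (49282 + (2 - 2*(-183)² + 23*(-183))²)/(28495 - 27208) = (49282 + (2 - 2*33489 - 4209)²)/1287 = (49282 + (2 - 66978 - 4209)²)*(1/1287) = (49282 + (-71185)²)*(1/1287) = (49282 + 5067304225)*(1/1287) = 5067353507*(1/1287) = 5067353507/1287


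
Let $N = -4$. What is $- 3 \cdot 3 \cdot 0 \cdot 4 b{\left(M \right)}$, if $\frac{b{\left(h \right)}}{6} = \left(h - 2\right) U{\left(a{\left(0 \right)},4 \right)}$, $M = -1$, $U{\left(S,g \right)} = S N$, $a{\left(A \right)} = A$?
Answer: $0$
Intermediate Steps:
$U{\left(S,g \right)} = - 4 S$ ($U{\left(S,g \right)} = S \left(-4\right) = - 4 S$)
$b{\left(h \right)} = 0$ ($b{\left(h \right)} = 6 \left(h - 2\right) \left(\left(-4\right) 0\right) = 6 \left(-2 + h\right) 0 = 6 \cdot 0 = 0$)
$- 3 \cdot 3 \cdot 0 \cdot 4 b{\left(M \right)} = - 3 \cdot 3 \cdot 0 \cdot 4 \cdot 0 = - 3 \cdot 0 \cdot 4 \cdot 0 = \left(-3\right) 0 \cdot 0 = 0 \cdot 0 = 0$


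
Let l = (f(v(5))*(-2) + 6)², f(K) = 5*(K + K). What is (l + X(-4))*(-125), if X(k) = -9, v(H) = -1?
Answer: -83375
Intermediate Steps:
f(K) = 10*K (f(K) = 5*(2*K) = 10*K)
l = 676 (l = ((10*(-1))*(-2) + 6)² = (-10*(-2) + 6)² = (20 + 6)² = 26² = 676)
(l + X(-4))*(-125) = (676 - 9)*(-125) = 667*(-125) = -83375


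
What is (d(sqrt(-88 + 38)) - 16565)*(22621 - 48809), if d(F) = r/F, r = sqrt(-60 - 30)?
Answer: 433804220 - 78564*sqrt(5)/5 ≈ 4.3377e+8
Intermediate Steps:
r = 3*I*sqrt(10) (r = sqrt(-90) = 3*I*sqrt(10) ≈ 9.4868*I)
d(F) = 3*I*sqrt(10)/F (d(F) = (3*I*sqrt(10))/F = 3*I*sqrt(10)/F)
(d(sqrt(-88 + 38)) - 16565)*(22621 - 48809) = (3*I*sqrt(10)/(sqrt(-88 + 38)) - 16565)*(22621 - 48809) = (3*I*sqrt(10)/(sqrt(-50)) - 16565)*(-26188) = (3*I*sqrt(10)/((5*I*sqrt(2))) - 16565)*(-26188) = (3*I*sqrt(10)*(-I*sqrt(2)/10) - 16565)*(-26188) = (3*sqrt(5)/5 - 16565)*(-26188) = (-16565 + 3*sqrt(5)/5)*(-26188) = 433804220 - 78564*sqrt(5)/5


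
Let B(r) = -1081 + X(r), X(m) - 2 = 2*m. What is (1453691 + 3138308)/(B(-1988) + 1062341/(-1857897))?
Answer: -8531461166103/9392731676 ≈ -908.30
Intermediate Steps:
X(m) = 2 + 2*m
B(r) = -1079 + 2*r (B(r) = -1081 + (2 + 2*r) = -1079 + 2*r)
(1453691 + 3138308)/(B(-1988) + 1062341/(-1857897)) = (1453691 + 3138308)/((-1079 + 2*(-1988)) + 1062341/(-1857897)) = 4591999/((-1079 - 3976) + 1062341*(-1/1857897)) = 4591999/(-5055 - 1062341/1857897) = 4591999/(-9392731676/1857897) = 4591999*(-1857897/9392731676) = -8531461166103/9392731676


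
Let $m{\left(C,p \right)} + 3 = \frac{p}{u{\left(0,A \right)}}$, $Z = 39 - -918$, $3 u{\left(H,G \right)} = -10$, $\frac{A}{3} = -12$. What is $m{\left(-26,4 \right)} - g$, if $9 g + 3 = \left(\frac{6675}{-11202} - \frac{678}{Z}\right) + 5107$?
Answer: $- \frac{30615404219}{53601570} \approx -571.17$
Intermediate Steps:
$A = -36$ ($A = 3 \left(-12\right) = -36$)
$u{\left(H,G \right)} = - \frac{10}{3}$ ($u{\left(H,G \right)} = \frac{1}{3} \left(-10\right) = - \frac{10}{3}$)
$Z = 957$ ($Z = 39 + 918 = 957$)
$m{\left(C,p \right)} = -3 - \frac{3 p}{10}$ ($m{\left(C,p \right)} = -3 + \frac{p}{- \frac{10}{3}} = -3 - \frac{3 p}{10}$)
$g = \frac{6078055525}{10720314}$ ($g = - \frac{1}{3} + \frac{\left(\frac{6675}{-11202} - \frac{678}{957}\right) + 5107}{9} = - \frac{1}{3} + \frac{\left(6675 \left(- \frac{1}{11202}\right) - \frac{226}{319}\right) + 5107}{9} = - \frac{1}{3} + \frac{\left(- \frac{2225}{3734} - \frac{226}{319}\right) + 5107}{9} = - \frac{1}{3} + \frac{- \frac{1553659}{1191146} + 5107}{9} = - \frac{1}{3} + \frac{1}{9} \cdot \frac{6081628963}{1191146} = - \frac{1}{3} + \frac{6081628963}{10720314} = \frac{6078055525}{10720314} \approx 566.97$)
$m{\left(-26,4 \right)} - g = \left(-3 - \frac{6}{5}\right) - \frac{6078055525}{10720314} = - \frac{21}{5} - \frac{6078055525}{10720314} = - \frac{30615404219}{53601570}$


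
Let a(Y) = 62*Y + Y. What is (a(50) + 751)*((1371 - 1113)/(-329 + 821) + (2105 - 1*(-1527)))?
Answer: 1161979167/82 ≈ 1.4170e+7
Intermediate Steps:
a(Y) = 63*Y
(a(50) + 751)*((1371 - 1113)/(-329 + 821) + (2105 - 1*(-1527))) = (63*50 + 751)*((1371 - 1113)/(-329 + 821) + (2105 - 1*(-1527))) = (3150 + 751)*(258/492 + (2105 + 1527)) = 3901*(258*(1/492) + 3632) = 3901*(43/82 + 3632) = 3901*(297867/82) = 1161979167/82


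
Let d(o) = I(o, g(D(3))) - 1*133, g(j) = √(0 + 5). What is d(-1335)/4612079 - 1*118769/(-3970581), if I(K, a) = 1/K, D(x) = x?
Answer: 243523544624183/8149121795315055 ≈ 0.029883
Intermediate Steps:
g(j) = √5
d(o) = -133 + 1/o (d(o) = 1/o - 1*133 = 1/o - 133 = -133 + 1/o)
d(-1335)/4612079 - 1*118769/(-3970581) = (-133 + 1/(-1335))/4612079 - 1*118769/(-3970581) = (-133 - 1/1335)*(1/4612079) - 118769*(-1/3970581) = -177556/1335*1/4612079 + 118769/3970581 = -177556/6157125465 + 118769/3970581 = 243523544624183/8149121795315055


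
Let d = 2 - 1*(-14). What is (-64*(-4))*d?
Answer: 4096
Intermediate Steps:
d = 16 (d = 2 + 14 = 16)
(-64*(-4))*d = -64*(-4)*16 = 256*16 = 4096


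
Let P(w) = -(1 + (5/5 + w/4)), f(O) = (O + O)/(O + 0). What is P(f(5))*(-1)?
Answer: 5/2 ≈ 2.5000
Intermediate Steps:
f(O) = 2 (f(O) = (2*O)/O = 2)
P(w) = -2 - w/4 (P(w) = -(1 + (5*(⅕) + w*(¼))) = -(1 + (1 + w/4)) = -(2 + w/4) = -2 - w/4)
P(f(5))*(-1) = (-2 - ¼*2)*(-1) = (-2 - ½)*(-1) = -5/2*(-1) = 5/2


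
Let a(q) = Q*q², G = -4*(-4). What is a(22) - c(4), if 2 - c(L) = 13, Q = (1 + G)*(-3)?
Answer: -24673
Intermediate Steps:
G = 16
Q = -51 (Q = (1 + 16)*(-3) = 17*(-3) = -51)
c(L) = -11 (c(L) = 2 - 1*13 = 2 - 13 = -11)
a(q) = -51*q²
a(22) - c(4) = -51*22² - 1*(-11) = -51*484 + 11 = -24684 + 11 = -24673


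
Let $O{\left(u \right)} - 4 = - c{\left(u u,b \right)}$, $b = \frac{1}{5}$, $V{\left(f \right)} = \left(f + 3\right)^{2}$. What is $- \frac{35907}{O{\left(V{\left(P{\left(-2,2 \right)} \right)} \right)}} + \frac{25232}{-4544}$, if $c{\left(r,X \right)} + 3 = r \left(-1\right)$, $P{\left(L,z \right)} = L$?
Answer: $- \frac{2552551}{568} \approx -4493.9$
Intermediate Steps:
$V{\left(f \right)} = \left(3 + f\right)^{2}$
$b = \frac{1}{5} \approx 0.2$
$c{\left(r,X \right)} = -3 - r$ ($c{\left(r,X \right)} = -3 + r \left(-1\right) = -3 - r$)
$O{\left(u \right)} = 7 + u^{2}$ ($O{\left(u \right)} = 4 - \left(-3 - u u\right) = 4 - \left(-3 - u^{2}\right) = 4 + \left(3 + u^{2}\right) = 7 + u^{2}$)
$- \frac{35907}{O{\left(V{\left(P{\left(-2,2 \right)} \right)} \right)}} + \frac{25232}{-4544} = - \frac{35907}{7 + \left(\left(3 - 2\right)^{2}\right)^{2}} + \frac{25232}{-4544} = - \frac{35907}{7 + \left(1^{2}\right)^{2}} + 25232 \left(- \frac{1}{4544}\right) = - \frac{35907}{7 + 1^{2}} - \frac{1577}{284} = - \frac{35907}{7 + 1} - \frac{1577}{284} = - \frac{35907}{8} - \frac{1577}{284} = - \frac{2552551}{568}$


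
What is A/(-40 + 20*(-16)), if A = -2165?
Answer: 433/72 ≈ 6.0139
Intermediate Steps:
A/(-40 + 20*(-16)) = -2165/(-40 + 20*(-16)) = -2165/(-40 - 320) = -2165/(-360) = -2165*(-1/360) = 433/72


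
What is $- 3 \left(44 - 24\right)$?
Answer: $-60$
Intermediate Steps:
$- 3 \left(44 - 24\right) = \left(-3\right) 20 = -60$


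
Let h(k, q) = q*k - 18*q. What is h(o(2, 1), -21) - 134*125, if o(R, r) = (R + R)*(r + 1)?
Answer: -16540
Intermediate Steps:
o(R, r) = 2*R*(1 + r) (o(R, r) = (2*R)*(1 + r) = 2*R*(1 + r))
h(k, q) = -18*q + k*q (h(k, q) = k*q - 18*q = -18*q + k*q)
h(o(2, 1), -21) - 134*125 = -21*(-18 + 2*2*(1 + 1)) - 134*125 = -21*(-18 + 2*2*2) - 16750 = -21*(-18 + 8) - 16750 = -21*(-10) - 16750 = 210 - 16750 = -16540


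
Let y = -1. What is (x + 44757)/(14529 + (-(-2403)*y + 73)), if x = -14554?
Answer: 30203/12199 ≈ 2.4759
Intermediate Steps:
(x + 44757)/(14529 + (-(-2403)*y + 73)) = (-14554 + 44757)/(14529 + (-(-2403)*(-1) + 73)) = 30203/(14529 + (-89*27 + 73)) = 30203/(14529 + (-2403 + 73)) = 30203/(14529 - 2330) = 30203/12199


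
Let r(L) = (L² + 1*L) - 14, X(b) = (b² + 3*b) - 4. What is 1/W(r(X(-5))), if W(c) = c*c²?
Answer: 1/21952 ≈ 4.5554e-5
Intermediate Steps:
X(b) = -4 + b² + 3*b
r(L) = -14 + L + L² (r(L) = (L² + L) - 14 = (L + L²) - 14 = -14 + L + L²)
W(c) = c³
1/W(r(X(-5))) = 1/((-14 + (-4 + (-5)² + 3*(-5)) + (-4 + (-5)² + 3*(-5))²)³) = 1/((-14 + (-4 + 25 - 15) + (-4 + 25 - 15)²)³) = 1/((-14 + 6 + 6²)³) = 1/((-14 + 6 + 36)³) = 1/(28³) = 1/21952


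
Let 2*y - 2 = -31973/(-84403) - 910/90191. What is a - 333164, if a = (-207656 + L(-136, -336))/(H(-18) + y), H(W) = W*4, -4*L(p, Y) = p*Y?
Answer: -355866203607200012/1078152648053 ≈ -3.3007e+5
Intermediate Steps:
L(p, Y) = -Y*p/4 (L(p, Y) = -p*Y/4 = -Y*p/4)
y = 18031652059/15224781946 (y = 1 + (-31973/(-84403) - 910/90191)/2 = 1 + (-31973*(-1/84403) - 910*1/90191)/2 = 1 + (31973/84403 - 910/90191)/2 = 1 + (½)*(2806870113/7612390973) = 1 + 2806870113/15224781946 = 18031652059/15224781946 ≈ 1.1844)
H(W) = 4*W
a = 3335445228729680/1078152648053 (a = (-207656 - ¼*(-336)*(-136))/(4*(-18) + 18031652059/15224781946) = (-207656 - 11424)/(-72 + 18031652059/15224781946) = -219080/(-1078152648053/15224781946) = -219080*(-15224781946/1078152648053) = 3335445228729680/1078152648053 ≈ 3093.7)
a - 333164 = 3335445228729680/1078152648053 - 333164 = -355866203607200012/1078152648053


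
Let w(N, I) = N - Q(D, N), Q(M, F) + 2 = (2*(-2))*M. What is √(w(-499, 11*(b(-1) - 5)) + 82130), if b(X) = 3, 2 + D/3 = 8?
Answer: √81705 ≈ 285.84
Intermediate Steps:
D = 18 (D = -6 + 3*8 = -6 + 24 = 18)
Q(M, F) = -2 - 4*M (Q(M, F) = -2 + (2*(-2))*M = -2 - 4*M)
w(N, I) = 74 + N (w(N, I) = N - (-2 - 4*18) = N - (-2 - 72) = N - 1*(-74) = N + 74 = 74 + N)
√(w(-499, 11*(b(-1) - 5)) + 82130) = √((74 - 499) + 82130) = √(-425 + 82130) = √81705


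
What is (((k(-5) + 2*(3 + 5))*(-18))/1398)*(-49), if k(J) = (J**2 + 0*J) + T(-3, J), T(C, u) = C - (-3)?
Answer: 6027/233 ≈ 25.867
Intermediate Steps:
T(C, u) = 3 + C (T(C, u) = C - 1*(-3) = C + 3 = 3 + C)
k(J) = J**2 (k(J) = (J**2 + 0*J) + (3 - 3) = (J**2 + 0) + 0 = J**2 + 0 = J**2)
(((k(-5) + 2*(3 + 5))*(-18))/1398)*(-49) = ((((-5)**2 + 2*(3 + 5))*(-18))/1398)*(-49) = (((25 + 2*8)*(-18))*(1/1398))*(-49) = (((25 + 16)*(-18))*(1/1398))*(-49) = ((41*(-18))*(1/1398))*(-49) = -738*1/1398*(-49) = -123/233*(-49) = 6027/233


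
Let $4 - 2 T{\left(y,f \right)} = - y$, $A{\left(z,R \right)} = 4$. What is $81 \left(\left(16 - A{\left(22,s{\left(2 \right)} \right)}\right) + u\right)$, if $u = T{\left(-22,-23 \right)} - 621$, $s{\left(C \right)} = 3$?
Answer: $-50058$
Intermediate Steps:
$T{\left(y,f \right)} = 2 + \frac{y}{2}$ ($T{\left(y,f \right)} = 2 - \frac{\left(-1\right) y}{2} = 2 + \frac{y}{2}$)
$u = -630$ ($u = \left(2 + \frac{1}{2} \left(-22\right)\right) - 621 = \left(2 - 11\right) - 621 = -9 - 621 = -630$)
$81 \left(\left(16 - A{\left(22,s{\left(2 \right)} \right)}\right) + u\right) = 81 \left(\left(16 - 4\right) - 630\right) = 81 \left(12 - 630\right) = 81 \left(-618\right) = -50058$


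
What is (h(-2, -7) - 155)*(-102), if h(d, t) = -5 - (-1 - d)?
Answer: 16422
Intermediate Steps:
h(d, t) = -4 + d (h(d, t) = -5 + (1 + d) = -4 + d)
(h(-2, -7) - 155)*(-102) = ((-4 - 2) - 155)*(-102) = (-6 - 155)*(-102) = -161*(-102) = 16422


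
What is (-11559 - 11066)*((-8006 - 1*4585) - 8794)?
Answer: 483835625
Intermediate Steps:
(-11559 - 11066)*((-8006 - 1*4585) - 8794) = -22625*((-8006 - 4585) - 8794) = -22625*(-12591 - 8794) = -22625*(-21385) = 483835625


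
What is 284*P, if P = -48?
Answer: -13632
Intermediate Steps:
284*P = 284*(-48) = -13632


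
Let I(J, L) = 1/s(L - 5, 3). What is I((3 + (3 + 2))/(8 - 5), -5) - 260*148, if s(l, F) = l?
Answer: -384801/10 ≈ -38480.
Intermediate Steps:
I(J, L) = 1/(-5 + L) (I(J, L) = 1/(L - 5) = 1/(-5 + L))
I((3 + (3 + 2))/(8 - 5), -5) - 260*148 = 1/(-5 - 5) - 260*148 = 1/(-10) - 38480 = -⅒ - 38480 = -384801/10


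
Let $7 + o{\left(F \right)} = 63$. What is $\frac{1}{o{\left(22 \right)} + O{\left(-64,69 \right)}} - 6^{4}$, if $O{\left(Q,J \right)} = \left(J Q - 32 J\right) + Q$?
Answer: $- \frac{8595073}{6632} \approx -1296.0$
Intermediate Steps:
$o{\left(F \right)} = 56$ ($o{\left(F \right)} = -7 + 63 = 56$)
$O{\left(Q,J \right)} = Q - 32 J + J Q$ ($O{\left(Q,J \right)} = \left(- 32 J + J Q\right) + Q = Q - 32 J + J Q$)
$\frac{1}{o{\left(22 \right)} + O{\left(-64,69 \right)}} - 6^{4} = \frac{1}{56 - 6688} - 6^{4} = \frac{1}{56 - 6688} - 1296 = \frac{1}{-6632} - 1296 = - \frac{1}{6632} - 1296 = - \frac{8595073}{6632}$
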